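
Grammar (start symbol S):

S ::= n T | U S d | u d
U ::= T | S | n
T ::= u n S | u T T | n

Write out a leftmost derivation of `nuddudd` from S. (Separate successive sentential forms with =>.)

S => USd   [S ::= U S d]
USd => SSd   [U ::= S]
SSd => USdSd   [S ::= U S d]
USdSd => nSdSd   [U ::= n]
nSdSd => nuddSd   [S ::= u d]
nuddSd => nuddudd   [S ::= u d]

S => USd => SSd => USdSd => nSdSd => nuddSd => nuddudd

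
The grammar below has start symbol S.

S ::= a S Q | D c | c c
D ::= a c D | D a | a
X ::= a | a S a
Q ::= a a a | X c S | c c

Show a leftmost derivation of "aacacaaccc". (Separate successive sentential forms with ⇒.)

S ⇒ aSQ ⇒ aDcQ ⇒ aacDcQ ⇒ aacDacQ ⇒ aacacDacQ ⇒ aacacaacQ ⇒ aacacaaccc

S ⇒ aSQ   [S ::= a S Q]
aSQ ⇒ aDcQ   [S ::= D c]
aDcQ ⇒ aacDcQ   [D ::= a c D]
aacDcQ ⇒ aacDacQ   [D ::= D a]
aacDacQ ⇒ aacacDacQ   [D ::= a c D]
aacacDacQ ⇒ aacacaacQ   [D ::= a]
aacacaacQ ⇒ aacacaaccc   [Q ::= c c]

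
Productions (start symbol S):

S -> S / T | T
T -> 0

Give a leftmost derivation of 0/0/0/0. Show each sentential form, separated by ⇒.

S⇒S/T⇒S/T/T⇒S/T/T/T⇒T/T/T/T⇒0/T/T/T⇒0/0/T/T⇒0/0/0/T⇒0/0/0/0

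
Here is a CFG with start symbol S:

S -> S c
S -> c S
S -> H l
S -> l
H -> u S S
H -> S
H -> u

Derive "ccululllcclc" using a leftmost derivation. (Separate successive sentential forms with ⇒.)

S⇒cS⇒ccS⇒ccSc⇒ccHlc⇒ccuSSlc⇒cculSlc⇒cculSclc⇒cculScclc⇒cculHlcclc⇒cculuSSlcclc⇒ccululSlcclc⇒ccululllcclc

S ⇒ cS   [S -> c S]
cS ⇒ ccS   [S -> c S]
ccS ⇒ ccSc   [S -> S c]
ccSc ⇒ ccHlc   [S -> H l]
ccHlc ⇒ ccuSSlc   [H -> u S S]
ccuSSlc ⇒ cculSlc   [S -> l]
cculSlc ⇒ cculSclc   [S -> S c]
cculSclc ⇒ cculScclc   [S -> S c]
cculScclc ⇒ cculHlcclc   [S -> H l]
cculHlcclc ⇒ cculuSSlcclc   [H -> u S S]
cculuSSlcclc ⇒ ccululSlcclc   [S -> l]
ccululSlcclc ⇒ ccululllcclc   [S -> l]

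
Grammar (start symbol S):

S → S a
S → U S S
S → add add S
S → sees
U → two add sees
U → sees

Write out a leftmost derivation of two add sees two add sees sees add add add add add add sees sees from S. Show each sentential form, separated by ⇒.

S ⇒ U S S ⇒ two add sees S S ⇒ two add sees U S S S ⇒ two add sees two add sees S S S ⇒ two add sees two add sees sees S S ⇒ two add sees two add sees sees add add S S ⇒ two add sees two add sees sees add add add add S S ⇒ two add sees two add sees sees add add add add add add S S ⇒ two add sees two add sees sees add add add add add add sees S ⇒ two add sees two add sees sees add add add add add add sees sees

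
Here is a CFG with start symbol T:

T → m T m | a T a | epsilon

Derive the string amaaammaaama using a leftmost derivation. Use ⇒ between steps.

T ⇒ aTa   [T → a T a]
aTa ⇒ amTma   [T → m T m]
amTma ⇒ amaTama   [T → a T a]
amaTama ⇒ amaaTaama   [T → a T a]
amaaTaama ⇒ amaaaTaaama   [T → a T a]
amaaaTaaama ⇒ amaaamTmaaama   [T → m T m]
amaaamTmaaama ⇒ amaaammaaama   [T → epsilon]

T ⇒ aTa ⇒ amTma ⇒ amaTama ⇒ amaaTaama ⇒ amaaaTaaama ⇒ amaaamTmaaama ⇒ amaaammaaama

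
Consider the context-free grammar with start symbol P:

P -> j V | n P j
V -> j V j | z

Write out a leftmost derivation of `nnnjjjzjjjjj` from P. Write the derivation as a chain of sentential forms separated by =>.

P => nPj => nnPjj => nnnPjjj => nnnjVjjj => nnnjjVjjjj => nnnjjjVjjjjj => nnnjjjzjjjjj

P => nPj   [P -> n P j]
nPj => nnPjj   [P -> n P j]
nnPjj => nnnPjjj   [P -> n P j]
nnnPjjj => nnnjVjjj   [P -> j V]
nnnjVjjj => nnnjjVjjjj   [V -> j V j]
nnnjjVjjjj => nnnjjjVjjjjj   [V -> j V j]
nnnjjjVjjjjj => nnnjjjzjjjjj   [V -> z]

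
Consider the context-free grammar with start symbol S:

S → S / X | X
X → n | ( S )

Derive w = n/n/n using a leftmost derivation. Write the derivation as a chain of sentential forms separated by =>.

S => S/X => S/X/X => X/X/X => n/X/X => n/n/X => n/n/n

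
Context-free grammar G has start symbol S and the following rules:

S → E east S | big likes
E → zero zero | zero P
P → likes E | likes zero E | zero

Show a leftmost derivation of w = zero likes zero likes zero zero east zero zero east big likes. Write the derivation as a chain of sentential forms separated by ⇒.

S ⇒ E east S ⇒ zero P east S ⇒ zero likes E east S ⇒ zero likes zero P east S ⇒ zero likes zero likes E east S ⇒ zero likes zero likes zero P east S ⇒ zero likes zero likes zero zero east S ⇒ zero likes zero likes zero zero east E east S ⇒ zero likes zero likes zero zero east zero zero east S ⇒ zero likes zero likes zero zero east zero zero east big likes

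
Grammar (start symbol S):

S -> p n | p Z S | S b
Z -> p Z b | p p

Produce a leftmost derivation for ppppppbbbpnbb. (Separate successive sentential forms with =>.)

S=>Sb=>pZSb=>ppZbSb=>pppZbbSb=>ppppZbbbSb=>ppppppbbbSb=>ppppppbbbSbb=>ppppppbbbpnbb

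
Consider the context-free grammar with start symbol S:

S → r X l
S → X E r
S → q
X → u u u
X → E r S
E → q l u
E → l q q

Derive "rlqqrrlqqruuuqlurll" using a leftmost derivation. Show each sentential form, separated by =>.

S => rXl   [S → r X l]
rXl => rErSl   [X → E r S]
rErSl => rlqqrSl   [E → l q q]
rlqqrSl => rlqqrrXll   [S → r X l]
rlqqrrXll => rlqqrrErSll   [X → E r S]
rlqqrrErSll => rlqqrrlqqrSll   [E → l q q]
rlqqrrlqqrSll => rlqqrrlqqrXErll   [S → X E r]
rlqqrrlqqrXErll => rlqqrrlqqruuuErll   [X → u u u]
rlqqrrlqqruuuErll => rlqqrrlqqruuuqlurll   [E → q l u]

S => rXl => rErSl => rlqqrSl => rlqqrrXll => rlqqrrErSll => rlqqrrlqqrSll => rlqqrrlqqrXErll => rlqqrrlqqruuuErll => rlqqrrlqqruuuqlurll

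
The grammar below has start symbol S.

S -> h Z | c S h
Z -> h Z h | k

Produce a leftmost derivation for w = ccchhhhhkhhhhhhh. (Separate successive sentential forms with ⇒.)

S ⇒ cSh   [S -> c S h]
cSh ⇒ ccShh   [S -> c S h]
ccShh ⇒ cccShhh   [S -> c S h]
cccShhh ⇒ ccchZhhh   [S -> h Z]
ccchZhhh ⇒ ccchhZhhhh   [Z -> h Z h]
ccchhZhhhh ⇒ ccchhhZhhhhh   [Z -> h Z h]
ccchhhZhhhhh ⇒ ccchhhhZhhhhhh   [Z -> h Z h]
ccchhhhZhhhhhh ⇒ ccchhhhhZhhhhhhh   [Z -> h Z h]
ccchhhhhZhhhhhhh ⇒ ccchhhhhkhhhhhhh   [Z -> k]

S ⇒ cSh ⇒ ccShh ⇒ cccShhh ⇒ ccchZhhh ⇒ ccchhZhhhh ⇒ ccchhhZhhhhh ⇒ ccchhhhZhhhhhh ⇒ ccchhhhhZhhhhhhh ⇒ ccchhhhhkhhhhhhh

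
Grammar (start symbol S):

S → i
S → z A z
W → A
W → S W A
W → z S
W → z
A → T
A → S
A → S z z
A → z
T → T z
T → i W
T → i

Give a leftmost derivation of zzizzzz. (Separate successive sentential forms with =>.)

S=>zAz=>zSz=>zzAzz=>zzSzzzz=>zzizzzz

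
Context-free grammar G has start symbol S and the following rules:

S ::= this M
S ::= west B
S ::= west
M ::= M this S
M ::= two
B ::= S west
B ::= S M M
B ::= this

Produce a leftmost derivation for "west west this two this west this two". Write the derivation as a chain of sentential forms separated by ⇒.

S ⇒ west B   [S ::= west B]
west B ⇒ west S M M   [B ::= S M M]
west S M M ⇒ west west B M M   [S ::= west B]
west west B M M ⇒ west west this M M   [B ::= this]
west west this M M ⇒ west west this M this S M   [M ::= M this S]
west west this M this S M ⇒ west west this two this S M   [M ::= two]
west west this two this S M ⇒ west west this two this west B M   [S ::= west B]
west west this two this west B M ⇒ west west this two this west this M   [B ::= this]
west west this two this west this M ⇒ west west this two this west this two   [M ::= two]

S ⇒ west B ⇒ west S M M ⇒ west west B M M ⇒ west west this M M ⇒ west west this M this S M ⇒ west west this two this S M ⇒ west west this two this west B M ⇒ west west this two this west this M ⇒ west west this two this west this two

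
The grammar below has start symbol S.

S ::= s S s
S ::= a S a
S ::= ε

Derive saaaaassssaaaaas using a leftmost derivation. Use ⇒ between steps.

S ⇒ sSs ⇒ saSas ⇒ saaSaas ⇒ saaaSaaas ⇒ saaaaSaaaas ⇒ saaaaaSaaaaas ⇒ saaaaasSsaaaaas ⇒ saaaaassSssaaaaas ⇒ saaaaassssaaaaas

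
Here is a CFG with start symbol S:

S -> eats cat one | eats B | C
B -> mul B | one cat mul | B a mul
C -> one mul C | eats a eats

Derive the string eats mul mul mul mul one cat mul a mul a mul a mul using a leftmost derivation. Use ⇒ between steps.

S ⇒ eats B   [S -> eats B]
eats B ⇒ eats mul B   [B -> mul B]
eats mul B ⇒ eats mul B a mul   [B -> B a mul]
eats mul B a mul ⇒ eats mul B a mul a mul   [B -> B a mul]
eats mul B a mul a mul ⇒ eats mul mul B a mul a mul   [B -> mul B]
eats mul mul B a mul a mul ⇒ eats mul mul mul B a mul a mul   [B -> mul B]
eats mul mul mul B a mul a mul ⇒ eats mul mul mul B a mul a mul a mul   [B -> B a mul]
eats mul mul mul B a mul a mul a mul ⇒ eats mul mul mul mul B a mul a mul a mul   [B -> mul B]
eats mul mul mul mul B a mul a mul a mul ⇒ eats mul mul mul mul one cat mul a mul a mul a mul   [B -> one cat mul]

S ⇒ eats B ⇒ eats mul B ⇒ eats mul B a mul ⇒ eats mul B a mul a mul ⇒ eats mul mul B a mul a mul ⇒ eats mul mul mul B a mul a mul ⇒ eats mul mul mul B a mul a mul a mul ⇒ eats mul mul mul mul B a mul a mul a mul ⇒ eats mul mul mul mul one cat mul a mul a mul a mul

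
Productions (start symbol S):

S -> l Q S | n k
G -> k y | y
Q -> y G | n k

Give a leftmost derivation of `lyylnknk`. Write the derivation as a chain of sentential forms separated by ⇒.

S ⇒ lQS   [S -> l Q S]
lQS ⇒ lyGS   [Q -> y G]
lyGS ⇒ lyyS   [G -> y]
lyyS ⇒ lyylQS   [S -> l Q S]
lyylQS ⇒ lyylnkS   [Q -> n k]
lyylnkS ⇒ lyylnknk   [S -> n k]

S ⇒ lQS ⇒ lyGS ⇒ lyyS ⇒ lyylQS ⇒ lyylnkS ⇒ lyylnknk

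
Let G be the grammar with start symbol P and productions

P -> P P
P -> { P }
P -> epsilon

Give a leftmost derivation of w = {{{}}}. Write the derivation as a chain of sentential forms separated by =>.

P => {P}   [P -> { P }]
{P} => {PP}   [P -> P P]
{PP} => {{P}P}   [P -> { P }]
{{P}P} => {{{P}}P}   [P -> { P }]
{{{P}}P} => {{{}}P}   [P -> epsilon]
{{{}}P} => {{{}}}   [P -> epsilon]

P => {P} => {PP} => {{P}P} => {{{P}}P} => {{{}}P} => {{{}}}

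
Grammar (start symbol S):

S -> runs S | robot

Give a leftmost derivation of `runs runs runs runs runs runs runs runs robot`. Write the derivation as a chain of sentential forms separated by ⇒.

S ⇒ runs S ⇒ runs runs S ⇒ runs runs runs S ⇒ runs runs runs runs S ⇒ runs runs runs runs runs S ⇒ runs runs runs runs runs runs S ⇒ runs runs runs runs runs runs runs S ⇒ runs runs runs runs runs runs runs runs S ⇒ runs runs runs runs runs runs runs runs robot

S ⇒ runs S   [S -> runs S]
runs S ⇒ runs runs S   [S -> runs S]
runs runs S ⇒ runs runs runs S   [S -> runs S]
runs runs runs S ⇒ runs runs runs runs S   [S -> runs S]
runs runs runs runs S ⇒ runs runs runs runs runs S   [S -> runs S]
runs runs runs runs runs S ⇒ runs runs runs runs runs runs S   [S -> runs S]
runs runs runs runs runs runs S ⇒ runs runs runs runs runs runs runs S   [S -> runs S]
runs runs runs runs runs runs runs S ⇒ runs runs runs runs runs runs runs runs S   [S -> runs S]
runs runs runs runs runs runs runs runs S ⇒ runs runs runs runs runs runs runs runs robot   [S -> robot]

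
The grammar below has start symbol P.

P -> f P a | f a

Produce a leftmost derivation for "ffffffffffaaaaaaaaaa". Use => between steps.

P => fPa   [P -> f P a]
fPa => ffPaa   [P -> f P a]
ffPaa => fffPaaa   [P -> f P a]
fffPaaa => ffffPaaaa   [P -> f P a]
ffffPaaaa => fffffPaaaaa   [P -> f P a]
fffffPaaaaa => ffffffPaaaaaa   [P -> f P a]
ffffffPaaaaaa => fffffffPaaaaaaa   [P -> f P a]
fffffffPaaaaaaa => ffffffffPaaaaaaaa   [P -> f P a]
ffffffffPaaaaaaaa => fffffffffPaaaaaaaaa   [P -> f P a]
fffffffffPaaaaaaaaa => ffffffffffaaaaaaaaaa   [P -> f a]

P => fPa => ffPaa => fffPaaa => ffffPaaaa => fffffPaaaaa => ffffffPaaaaaa => fffffffPaaaaaaa => ffffffffPaaaaaaaa => fffffffffPaaaaaaaaa => ffffffffffaaaaaaaaaa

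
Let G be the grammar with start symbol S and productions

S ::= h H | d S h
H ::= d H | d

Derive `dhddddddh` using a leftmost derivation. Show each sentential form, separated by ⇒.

S ⇒ dSh ⇒ dhHh ⇒ dhdHh ⇒ dhddHh ⇒ dhdddHh ⇒ dhddddHh ⇒ dhdddddHh ⇒ dhddddddh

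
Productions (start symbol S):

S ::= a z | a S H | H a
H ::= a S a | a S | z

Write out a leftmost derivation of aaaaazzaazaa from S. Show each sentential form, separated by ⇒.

S ⇒ Ha   [S ::= H a]
Ha ⇒ aSaa   [H ::= a S a]
aSaa ⇒ aaSHaa   [S ::= a S H]
aaSHaa ⇒ aaHaHaa   [S ::= H a]
aaHaHaa ⇒ aaaSaaHaa   [H ::= a S a]
aaaSaaHaa ⇒ aaaaSHaaHaa   [S ::= a S H]
aaaaSHaaHaa ⇒ aaaaazHaaHaa   [S ::= a z]
aaaaazHaaHaa ⇒ aaaaazzaaHaa   [H ::= z]
aaaaazzaaHaa ⇒ aaaaazzaazaa   [H ::= z]

S ⇒ Ha ⇒ aSaa ⇒ aaSHaa ⇒ aaHaHaa ⇒ aaaSaaHaa ⇒ aaaaSHaaHaa ⇒ aaaaazHaaHaa ⇒ aaaaazzaaHaa ⇒ aaaaazzaazaa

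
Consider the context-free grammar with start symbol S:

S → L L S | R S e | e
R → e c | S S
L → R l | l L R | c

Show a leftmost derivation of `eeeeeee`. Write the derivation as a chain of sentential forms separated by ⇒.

S ⇒ RSe ⇒ SSSe ⇒ RSeSSe ⇒ SSSeSSe ⇒ eSSeSSe ⇒ eeSeSSe ⇒ eeeeSSe ⇒ eeeeeSe ⇒ eeeeeee

S ⇒ RSe   [S → R S e]
RSe ⇒ SSSe   [R → S S]
SSSe ⇒ RSeSSe   [S → R S e]
RSeSSe ⇒ SSSeSSe   [R → S S]
SSSeSSe ⇒ eSSeSSe   [S → e]
eSSeSSe ⇒ eeSeSSe   [S → e]
eeSeSSe ⇒ eeeeSSe   [S → e]
eeeeSSe ⇒ eeeeeSe   [S → e]
eeeeeSe ⇒ eeeeeee   [S → e]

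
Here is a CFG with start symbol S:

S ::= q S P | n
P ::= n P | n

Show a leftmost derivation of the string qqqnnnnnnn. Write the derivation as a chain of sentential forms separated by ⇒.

S ⇒ qSP ⇒ qqSPP ⇒ qqqSPPP ⇒ qqqnPPP ⇒ qqqnnPP ⇒ qqqnnnP ⇒ qqqnnnnP ⇒ qqqnnnnnP ⇒ qqqnnnnnnP ⇒ qqqnnnnnnn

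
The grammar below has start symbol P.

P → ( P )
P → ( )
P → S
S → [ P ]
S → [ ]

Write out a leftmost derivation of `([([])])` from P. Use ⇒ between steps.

P ⇒ (P) ⇒ (S) ⇒ ([P]) ⇒ ([(P)]) ⇒ ([(S)]) ⇒ ([([])])

P ⇒ (P)   [P → ( P )]
(P) ⇒ (S)   [P → S]
(S) ⇒ ([P])   [S → [ P ]]
([P]) ⇒ ([(P)])   [P → ( P )]
([(P)]) ⇒ ([(S)])   [P → S]
([(S)]) ⇒ ([([])])   [S → [ ]]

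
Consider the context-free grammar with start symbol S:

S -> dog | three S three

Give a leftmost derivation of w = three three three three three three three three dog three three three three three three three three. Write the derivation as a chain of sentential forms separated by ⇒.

S ⇒ three S three   [S -> three S three]
three S three ⇒ three three S three three   [S -> three S three]
three three S three three ⇒ three three three S three three three   [S -> three S three]
three three three S three three three ⇒ three three three three S three three three three   [S -> three S three]
three three three three S three three three three ⇒ three three three three three S three three three three three   [S -> three S three]
three three three three three S three three three three three ⇒ three three three three three three S three three three three three three   [S -> three S three]
three three three three three three S three three three three three three ⇒ three three three three three three three S three three three three three three three   [S -> three S three]
three three three three three three three S three three three three three three three ⇒ three three three three three three three three S three three three three three three three three   [S -> three S three]
three three three three three three three three S three three three three three three three three ⇒ three three three three three three three three dog three three three three three three three three   [S -> dog]

S ⇒ three S three ⇒ three three S three three ⇒ three three three S three three three ⇒ three three three three S three three three three ⇒ three three three three three S three three three three three ⇒ three three three three three three S three three three three three three ⇒ three three three three three three three S three three three three three three three ⇒ three three three three three three three three S three three three three three three three three ⇒ three three three three three three three three dog three three three three three three three three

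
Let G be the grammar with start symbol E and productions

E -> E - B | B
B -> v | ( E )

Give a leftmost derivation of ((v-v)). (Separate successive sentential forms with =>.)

E=>B=>(E)=>(B)=>((E))=>((E-B))=>((B-B))=>((v-B))=>((v-v))

E => B   [E -> B]
B => (E)   [B -> ( E )]
(E) => (B)   [E -> B]
(B) => ((E))   [B -> ( E )]
((E)) => ((E-B))   [E -> E - B]
((E-B)) => ((B-B))   [E -> B]
((B-B)) => ((v-B))   [B -> v]
((v-B)) => ((v-v))   [B -> v]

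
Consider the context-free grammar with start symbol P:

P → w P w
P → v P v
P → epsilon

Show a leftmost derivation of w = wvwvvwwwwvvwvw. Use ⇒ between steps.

P ⇒ wPw   [P → w P w]
wPw ⇒ wvPvw   [P → v P v]
wvPvw ⇒ wvwPwvw   [P → w P w]
wvwPwvw ⇒ wvwvPvwvw   [P → v P v]
wvwvPvwvw ⇒ wvwvvPvvwvw   [P → v P v]
wvwvvPvvwvw ⇒ wvwvvwPwvvwvw   [P → w P w]
wvwvvwPwvvwvw ⇒ wvwvvwwPwwvvwvw   [P → w P w]
wvwvvwwPwwvvwvw ⇒ wvwvvwwwwvvwvw   [P → epsilon]

P ⇒ wPw ⇒ wvPvw ⇒ wvwPwvw ⇒ wvwvPvwvw ⇒ wvwvvPvvwvw ⇒ wvwvvwPwvvwvw ⇒ wvwvvwwPwwvvwvw ⇒ wvwvvwwwwvvwvw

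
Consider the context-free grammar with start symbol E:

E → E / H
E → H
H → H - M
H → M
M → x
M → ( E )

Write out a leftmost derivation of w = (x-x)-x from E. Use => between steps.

E => H   [E → H]
H => H-M   [H → H - M]
H-M => M-M   [H → M]
M-M => (E)-M   [M → ( E )]
(E)-M => (H)-M   [E → H]
(H)-M => (H-M)-M   [H → H - M]
(H-M)-M => (M-M)-M   [H → M]
(M-M)-M => (x-M)-M   [M → x]
(x-M)-M => (x-x)-M   [M → x]
(x-x)-M => (x-x)-x   [M → x]

E => H => H-M => M-M => (E)-M => (H)-M => (H-M)-M => (M-M)-M => (x-M)-M => (x-x)-M => (x-x)-x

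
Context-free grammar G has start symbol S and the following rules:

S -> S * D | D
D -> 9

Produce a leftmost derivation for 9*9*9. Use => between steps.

S=>S*D=>S*D*D=>D*D*D=>9*D*D=>9*9*D=>9*9*9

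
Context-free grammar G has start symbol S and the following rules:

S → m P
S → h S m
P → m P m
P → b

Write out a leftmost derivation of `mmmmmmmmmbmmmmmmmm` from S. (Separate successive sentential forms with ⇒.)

S⇒mP⇒mmPm⇒mmmPmm⇒mmmmPmmm⇒mmmmmPmmmm⇒mmmmmmPmmmmm⇒mmmmmmmPmmmmmm⇒mmmmmmmmPmmmmmmm⇒mmmmmmmmmPmmmmmmmm⇒mmmmmmmmmbmmmmmmmm

S ⇒ mP   [S → m P]
mP ⇒ mmPm   [P → m P m]
mmPm ⇒ mmmPmm   [P → m P m]
mmmPmm ⇒ mmmmPmmm   [P → m P m]
mmmmPmmm ⇒ mmmmmPmmmm   [P → m P m]
mmmmmPmmmm ⇒ mmmmmmPmmmmm   [P → m P m]
mmmmmmPmmmmm ⇒ mmmmmmmPmmmmmm   [P → m P m]
mmmmmmmPmmmmmm ⇒ mmmmmmmmPmmmmmmm   [P → m P m]
mmmmmmmmPmmmmmmm ⇒ mmmmmmmmmPmmmmmmmm   [P → m P m]
mmmmmmmmmPmmmmmmmm ⇒ mmmmmmmmmbmmmmmmmm   [P → b]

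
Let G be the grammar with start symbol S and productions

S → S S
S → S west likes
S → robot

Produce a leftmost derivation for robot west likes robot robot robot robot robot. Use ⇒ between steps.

S ⇒ S S ⇒ S west likes S ⇒ robot west likes S ⇒ robot west likes S S ⇒ robot west likes S S S ⇒ robot west likes S S S S ⇒ robot west likes S S S S S ⇒ robot west likes robot S S S S ⇒ robot west likes robot robot S S S ⇒ robot west likes robot robot robot S S ⇒ robot west likes robot robot robot robot S ⇒ robot west likes robot robot robot robot robot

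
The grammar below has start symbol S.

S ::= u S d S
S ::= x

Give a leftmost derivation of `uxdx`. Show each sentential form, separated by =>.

S => uSdS => uxdS => uxdx

S => uSdS   [S ::= u S d S]
uSdS => uxdS   [S ::= x]
uxdS => uxdx   [S ::= x]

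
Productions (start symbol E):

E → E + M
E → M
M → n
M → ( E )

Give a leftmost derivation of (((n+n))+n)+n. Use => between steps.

E => E+M => M+M => (E)+M => (E+M)+M => (M+M)+M => ((E)+M)+M => ((M)+M)+M => (((E))+M)+M => (((E+M))+M)+M => (((M+M))+M)+M => (((n+M))+M)+M => (((n+n))+M)+M => (((n+n))+n)+M => (((n+n))+n)+n

E => E+M   [E → E + M]
E+M => M+M   [E → M]
M+M => (E)+M   [M → ( E )]
(E)+M => (E+M)+M   [E → E + M]
(E+M)+M => (M+M)+M   [E → M]
(M+M)+M => ((E)+M)+M   [M → ( E )]
((E)+M)+M => ((M)+M)+M   [E → M]
((M)+M)+M => (((E))+M)+M   [M → ( E )]
(((E))+M)+M => (((E+M))+M)+M   [E → E + M]
(((E+M))+M)+M => (((M+M))+M)+M   [E → M]
(((M+M))+M)+M => (((n+M))+M)+M   [M → n]
(((n+M))+M)+M => (((n+n))+M)+M   [M → n]
(((n+n))+M)+M => (((n+n))+n)+M   [M → n]
(((n+n))+n)+M => (((n+n))+n)+n   [M → n]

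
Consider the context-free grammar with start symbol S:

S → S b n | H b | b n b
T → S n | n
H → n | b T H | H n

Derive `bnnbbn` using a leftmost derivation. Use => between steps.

S => Sbn   [S → S b n]
Sbn => Hbbn   [S → H b]
Hbbn => bTHbbn   [H → b T H]
bTHbbn => bnHbbn   [T → n]
bnHbbn => bnnbbn   [H → n]

S => Sbn => Hbbn => bTHbbn => bnHbbn => bnnbbn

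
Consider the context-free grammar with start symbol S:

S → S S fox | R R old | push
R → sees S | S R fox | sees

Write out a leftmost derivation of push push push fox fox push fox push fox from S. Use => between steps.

S => S S fox   [S → S S fox]
S S fox => S S fox S fox   [S → S S fox]
S S fox S fox => S S fox S fox S fox   [S → S S fox]
S S fox S fox S fox => push S fox S fox S fox   [S → push]
push S fox S fox S fox => push S S fox fox S fox S fox   [S → S S fox]
push S S fox fox S fox S fox => push push S fox fox S fox S fox   [S → push]
push push S fox fox S fox S fox => push push push fox fox S fox S fox   [S → push]
push push push fox fox S fox S fox => push push push fox fox push fox S fox   [S → push]
push push push fox fox push fox S fox => push push push fox fox push fox push fox   [S → push]

S => S S fox => S S fox S fox => S S fox S fox S fox => push S fox S fox S fox => push S S fox fox S fox S fox => push push S fox fox S fox S fox => push push push fox fox S fox S fox => push push push fox fox push fox S fox => push push push fox fox push fox push fox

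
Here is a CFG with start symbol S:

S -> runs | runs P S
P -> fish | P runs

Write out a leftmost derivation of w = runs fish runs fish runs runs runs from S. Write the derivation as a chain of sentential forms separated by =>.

S => runs P S   [S -> runs P S]
runs P S => runs fish S   [P -> fish]
runs fish S => runs fish runs P S   [S -> runs P S]
runs fish runs P S => runs fish runs P runs S   [P -> P runs]
runs fish runs P runs S => runs fish runs P runs runs S   [P -> P runs]
runs fish runs P runs runs S => runs fish runs fish runs runs S   [P -> fish]
runs fish runs fish runs runs S => runs fish runs fish runs runs runs   [S -> runs]

S => runs P S => runs fish S => runs fish runs P S => runs fish runs P runs S => runs fish runs P runs runs S => runs fish runs fish runs runs S => runs fish runs fish runs runs runs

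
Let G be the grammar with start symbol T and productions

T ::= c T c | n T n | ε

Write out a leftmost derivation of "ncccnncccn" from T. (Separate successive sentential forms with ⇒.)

T ⇒ nTn   [T ::= n T n]
nTn ⇒ ncTcn   [T ::= c T c]
ncTcn ⇒ nccTccn   [T ::= c T c]
nccTccn ⇒ ncccTcccn   [T ::= c T c]
ncccTcccn ⇒ ncccnTncccn   [T ::= n T n]
ncccnTncccn ⇒ ncccnncccn   [T ::= ε]

T ⇒ nTn ⇒ ncTcn ⇒ nccTccn ⇒ ncccTcccn ⇒ ncccnTncccn ⇒ ncccnncccn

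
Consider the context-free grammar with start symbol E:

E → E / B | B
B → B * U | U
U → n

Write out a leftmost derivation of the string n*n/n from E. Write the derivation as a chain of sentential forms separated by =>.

E => E/B   [E → E / B]
E/B => B/B   [E → B]
B/B => B*U/B   [B → B * U]
B*U/B => U*U/B   [B → U]
U*U/B => n*U/B   [U → n]
n*U/B => n*n/B   [U → n]
n*n/B => n*n/U   [B → U]
n*n/U => n*n/n   [U → n]

E=>E/B=>B/B=>B*U/B=>U*U/B=>n*U/B=>n*n/B=>n*n/U=>n*n/n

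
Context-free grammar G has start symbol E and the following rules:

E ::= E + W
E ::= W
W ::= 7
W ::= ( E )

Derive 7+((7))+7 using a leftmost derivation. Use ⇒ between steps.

E ⇒ E+W   [E ::= E + W]
E+W ⇒ E+W+W   [E ::= E + W]
E+W+W ⇒ W+W+W   [E ::= W]
W+W+W ⇒ 7+W+W   [W ::= 7]
7+W+W ⇒ 7+(E)+W   [W ::= ( E )]
7+(E)+W ⇒ 7+(W)+W   [E ::= W]
7+(W)+W ⇒ 7+((E))+W   [W ::= ( E )]
7+((E))+W ⇒ 7+((W))+W   [E ::= W]
7+((W))+W ⇒ 7+((7))+W   [W ::= 7]
7+((7))+W ⇒ 7+((7))+7   [W ::= 7]

E ⇒ E+W ⇒ E+W+W ⇒ W+W+W ⇒ 7+W+W ⇒ 7+(E)+W ⇒ 7+(W)+W ⇒ 7+((E))+W ⇒ 7+((W))+W ⇒ 7+((7))+W ⇒ 7+((7))+7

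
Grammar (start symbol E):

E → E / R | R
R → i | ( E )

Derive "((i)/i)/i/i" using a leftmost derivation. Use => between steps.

E => E/R => E/R/R => R/R/R => (E)/R/R => (E/R)/R/R => (R/R)/R/R => ((E)/R)/R/R => ((R)/R)/R/R => ((i)/R)/R/R => ((i)/i)/R/R => ((i)/i)/i/R => ((i)/i)/i/i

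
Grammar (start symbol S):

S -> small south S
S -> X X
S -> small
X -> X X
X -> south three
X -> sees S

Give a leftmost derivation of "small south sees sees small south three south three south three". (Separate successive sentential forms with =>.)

S => small south S => small south X X => small south X X X => small south sees S X X => small south sees X X X X => small south sees sees S X X X => small south sees sees small X X X => small south sees sees small south three X X => small south sees sees small south three south three X => small south sees sees small south three south three south three

S => small south S   [S -> small south S]
small south S => small south X X   [S -> X X]
small south X X => small south X X X   [X -> X X]
small south X X X => small south sees S X X   [X -> sees S]
small south sees S X X => small south sees X X X X   [S -> X X]
small south sees X X X X => small south sees sees S X X X   [X -> sees S]
small south sees sees S X X X => small south sees sees small X X X   [S -> small]
small south sees sees small X X X => small south sees sees small south three X X   [X -> south three]
small south sees sees small south three X X => small south sees sees small south three south three X   [X -> south three]
small south sees sees small south three south three X => small south sees sees small south three south three south three   [X -> south three]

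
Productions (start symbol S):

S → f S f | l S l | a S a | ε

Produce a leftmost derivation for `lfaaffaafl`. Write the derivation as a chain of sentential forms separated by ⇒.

S⇒lSl⇒lfSfl⇒lfaSafl⇒lfaaSaafl⇒lfaafSfaafl⇒lfaaffaafl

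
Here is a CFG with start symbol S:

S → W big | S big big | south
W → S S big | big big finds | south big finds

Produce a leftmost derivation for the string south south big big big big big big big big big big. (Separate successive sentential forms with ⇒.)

S ⇒ S big big ⇒ W big big big ⇒ S S big big big big ⇒ south S big big big big ⇒ south S big big big big big big ⇒ south S big big big big big big big big ⇒ south S big big big big big big big big big big ⇒ south south big big big big big big big big big big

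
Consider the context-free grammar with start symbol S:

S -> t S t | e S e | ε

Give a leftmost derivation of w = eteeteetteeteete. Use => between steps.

S=>eSe=>etSte=>eteSete=>eteeSeete=>eteetSteete=>eteeteSeteete=>eteeteeSeeteete=>eteeteetSteeteete=>eteeteetteeteete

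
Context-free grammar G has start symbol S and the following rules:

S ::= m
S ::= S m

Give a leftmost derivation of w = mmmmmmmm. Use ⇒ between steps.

S ⇒ Sm ⇒ Smm ⇒ Smmm ⇒ Smmmm ⇒ Smmmmm ⇒ Smmmmmm ⇒ Smmmmmmm ⇒ mmmmmmmm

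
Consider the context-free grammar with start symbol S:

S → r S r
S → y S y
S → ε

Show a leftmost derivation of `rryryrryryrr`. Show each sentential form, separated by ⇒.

S⇒rSr⇒rrSrr⇒rrySyrr⇒rryrSryrr⇒rryrySyryrr⇒rryryrSryryrr⇒rryryrryryrr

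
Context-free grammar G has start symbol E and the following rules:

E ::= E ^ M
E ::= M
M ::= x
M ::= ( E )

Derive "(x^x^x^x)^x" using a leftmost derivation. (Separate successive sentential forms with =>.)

E=>E^M=>M^M=>(E)^M=>(E^M)^M=>(E^M^M)^M=>(E^M^M^M)^M=>(M^M^M^M)^M=>(x^M^M^M)^M=>(x^x^M^M)^M=>(x^x^x^M)^M=>(x^x^x^x)^M=>(x^x^x^x)^x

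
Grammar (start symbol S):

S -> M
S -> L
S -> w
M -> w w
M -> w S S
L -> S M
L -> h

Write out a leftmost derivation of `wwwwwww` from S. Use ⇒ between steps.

S ⇒ M ⇒ wSS ⇒ wMS ⇒ wwSSS ⇒ wwMSS ⇒ wwwSSSS ⇒ wwwwSSS ⇒ wwwwwSS ⇒ wwwwwwS ⇒ wwwwwww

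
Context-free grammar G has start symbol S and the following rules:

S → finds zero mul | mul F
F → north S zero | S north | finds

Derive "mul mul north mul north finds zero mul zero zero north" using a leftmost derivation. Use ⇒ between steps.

S ⇒ mul F ⇒ mul S north ⇒ mul mul F north ⇒ mul mul north S zero north ⇒ mul mul north mul F zero north ⇒ mul mul north mul north S zero zero north ⇒ mul mul north mul north finds zero mul zero zero north

S ⇒ mul F   [S → mul F]
mul F ⇒ mul S north   [F → S north]
mul S north ⇒ mul mul F north   [S → mul F]
mul mul F north ⇒ mul mul north S zero north   [F → north S zero]
mul mul north S zero north ⇒ mul mul north mul F zero north   [S → mul F]
mul mul north mul F zero north ⇒ mul mul north mul north S zero zero north   [F → north S zero]
mul mul north mul north S zero zero north ⇒ mul mul north mul north finds zero mul zero zero north   [S → finds zero mul]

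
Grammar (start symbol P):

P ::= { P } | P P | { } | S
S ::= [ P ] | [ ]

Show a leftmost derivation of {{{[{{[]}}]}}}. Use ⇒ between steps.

P ⇒ {P} ⇒ {{P}} ⇒ {{{P}}} ⇒ {{{S}}} ⇒ {{{[P]}}} ⇒ {{{[{P}]}}} ⇒ {{{[{{P}}]}}} ⇒ {{{[{{S}}]}}} ⇒ {{{[{{[]}}]}}}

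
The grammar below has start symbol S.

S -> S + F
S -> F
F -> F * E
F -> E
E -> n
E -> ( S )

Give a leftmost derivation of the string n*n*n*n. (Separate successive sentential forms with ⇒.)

S ⇒ F   [S -> F]
F ⇒ F*E   [F -> F * E]
F*E ⇒ F*E*E   [F -> F * E]
F*E*E ⇒ F*E*E*E   [F -> F * E]
F*E*E*E ⇒ E*E*E*E   [F -> E]
E*E*E*E ⇒ n*E*E*E   [E -> n]
n*E*E*E ⇒ n*n*E*E   [E -> n]
n*n*E*E ⇒ n*n*n*E   [E -> n]
n*n*n*E ⇒ n*n*n*n   [E -> n]

S⇒F⇒F*E⇒F*E*E⇒F*E*E*E⇒E*E*E*E⇒n*E*E*E⇒n*n*E*E⇒n*n*n*E⇒n*n*n*n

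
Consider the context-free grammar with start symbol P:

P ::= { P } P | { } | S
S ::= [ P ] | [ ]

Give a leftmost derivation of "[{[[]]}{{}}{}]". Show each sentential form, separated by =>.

P => S => [P] => [{P}P] => [{S}P] => [{[P]}P] => [{[S]}P] => [{[[]]}P] => [{[[]]}{P}P] => [{[[]]}{{}}P] => [{[[]]}{{}}{}]

P => S   [P ::= S]
S => [P]   [S ::= [ P ]]
[P] => [{P}P]   [P ::= { P } P]
[{P}P] => [{S}P]   [P ::= S]
[{S}P] => [{[P]}P]   [S ::= [ P ]]
[{[P]}P] => [{[S]}P]   [P ::= S]
[{[S]}P] => [{[[]]}P]   [S ::= [ ]]
[{[[]]}P] => [{[[]]}{P}P]   [P ::= { P } P]
[{[[]]}{P}P] => [{[[]]}{{}}P]   [P ::= { }]
[{[[]]}{{}}P] => [{[[]]}{{}}{}]   [P ::= { }]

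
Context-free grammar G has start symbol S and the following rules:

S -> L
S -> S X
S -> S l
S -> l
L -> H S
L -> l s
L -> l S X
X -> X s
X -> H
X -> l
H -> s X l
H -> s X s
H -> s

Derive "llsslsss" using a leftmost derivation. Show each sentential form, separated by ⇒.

S ⇒ SX ⇒ SlX ⇒ llX ⇒ llXs ⇒ llHs ⇒ llsXss ⇒ llsHss ⇒ llssXsss ⇒ llsslsss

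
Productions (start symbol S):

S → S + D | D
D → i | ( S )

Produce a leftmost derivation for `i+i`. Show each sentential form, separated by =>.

S => S+D   [S → S + D]
S+D => D+D   [S → D]
D+D => i+D   [D → i]
i+D => i+i   [D → i]

S=>S+D=>D+D=>i+D=>i+i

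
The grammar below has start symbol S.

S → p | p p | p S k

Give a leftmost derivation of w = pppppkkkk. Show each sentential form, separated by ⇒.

S ⇒ pSk   [S → p S k]
pSk ⇒ ppSkk   [S → p S k]
ppSkk ⇒ pppSkkk   [S → p S k]
pppSkkk ⇒ ppppSkkkk   [S → p S k]
ppppSkkkk ⇒ pppppkkkk   [S → p]

S⇒pSk⇒ppSkk⇒pppSkkk⇒ppppSkkkk⇒pppppkkkk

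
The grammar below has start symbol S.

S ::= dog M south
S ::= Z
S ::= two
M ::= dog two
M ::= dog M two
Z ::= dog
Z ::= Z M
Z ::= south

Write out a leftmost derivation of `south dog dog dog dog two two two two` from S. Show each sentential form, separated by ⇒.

S ⇒ Z ⇒ Z M ⇒ south M ⇒ south dog M two ⇒ south dog dog M two two ⇒ south dog dog dog M two two two ⇒ south dog dog dog dog two two two two

S ⇒ Z   [S ::= Z]
Z ⇒ Z M   [Z ::= Z M]
Z M ⇒ south M   [Z ::= south]
south M ⇒ south dog M two   [M ::= dog M two]
south dog M two ⇒ south dog dog M two two   [M ::= dog M two]
south dog dog M two two ⇒ south dog dog dog M two two two   [M ::= dog M two]
south dog dog dog M two two two ⇒ south dog dog dog dog two two two two   [M ::= dog two]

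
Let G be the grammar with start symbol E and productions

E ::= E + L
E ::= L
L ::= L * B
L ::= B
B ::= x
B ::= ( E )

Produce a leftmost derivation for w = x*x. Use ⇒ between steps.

E⇒L⇒L*B⇒B*B⇒x*B⇒x*x

E ⇒ L   [E ::= L]
L ⇒ L*B   [L ::= L * B]
L*B ⇒ B*B   [L ::= B]
B*B ⇒ x*B   [B ::= x]
x*B ⇒ x*x   [B ::= x]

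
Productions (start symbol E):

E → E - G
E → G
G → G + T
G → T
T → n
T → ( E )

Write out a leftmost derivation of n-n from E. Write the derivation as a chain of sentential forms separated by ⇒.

E ⇒ E-G ⇒ G-G ⇒ T-G ⇒ n-G ⇒ n-T ⇒ n-n

E ⇒ E-G   [E → E - G]
E-G ⇒ G-G   [E → G]
G-G ⇒ T-G   [G → T]
T-G ⇒ n-G   [T → n]
n-G ⇒ n-T   [G → T]
n-T ⇒ n-n   [T → n]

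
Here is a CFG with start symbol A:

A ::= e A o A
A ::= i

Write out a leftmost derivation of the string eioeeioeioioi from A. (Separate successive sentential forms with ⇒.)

A ⇒ eAoA   [A ::= e A o A]
eAoA ⇒ eioA   [A ::= i]
eioA ⇒ eioeAoA   [A ::= e A o A]
eioeAoA ⇒ eioeeAoAoA   [A ::= e A o A]
eioeeAoAoA ⇒ eioeeioAoA   [A ::= i]
eioeeioAoA ⇒ eioeeioeAoAoA   [A ::= e A o A]
eioeeioeAoAoA ⇒ eioeeioeioAoA   [A ::= i]
eioeeioeioAoA ⇒ eioeeioeioioA   [A ::= i]
eioeeioeioioA ⇒ eioeeioeioioi   [A ::= i]

A ⇒ eAoA ⇒ eioA ⇒ eioeAoA ⇒ eioeeAoAoA ⇒ eioeeioAoA ⇒ eioeeioeAoAoA ⇒ eioeeioeioAoA ⇒ eioeeioeioioA ⇒ eioeeioeioioi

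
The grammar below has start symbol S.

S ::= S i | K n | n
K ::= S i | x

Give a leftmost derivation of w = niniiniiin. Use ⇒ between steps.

S ⇒ Kn   [S ::= K n]
Kn ⇒ Sin   [K ::= S i]
Sin ⇒ Siin   [S ::= S i]
Siin ⇒ Siiin   [S ::= S i]
Siiin ⇒ Kniiin   [S ::= K n]
Kniiin ⇒ Siniiin   [K ::= S i]
Siniiin ⇒ Siiniiin   [S ::= S i]
Siiniiin ⇒ Kniiniiin   [S ::= K n]
Kniiniiin ⇒ Siniiniiin   [K ::= S i]
Siniiniiin ⇒ niniiniiin   [S ::= n]

S ⇒ Kn ⇒ Sin ⇒ Siin ⇒ Siiin ⇒ Kniiin ⇒ Siniiin ⇒ Siiniiin ⇒ Kniiniiin ⇒ Siniiniiin ⇒ niniiniiin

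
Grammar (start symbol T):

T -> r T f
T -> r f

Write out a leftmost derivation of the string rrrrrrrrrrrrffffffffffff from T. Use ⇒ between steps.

T ⇒ rTf ⇒ rrTff ⇒ rrrTfff ⇒ rrrrTffff ⇒ rrrrrTfffff ⇒ rrrrrrTffffff ⇒ rrrrrrrTfffffff ⇒ rrrrrrrrTffffffff ⇒ rrrrrrrrrTfffffffff ⇒ rrrrrrrrrrTffffffffff ⇒ rrrrrrrrrrrTfffffffffff ⇒ rrrrrrrrrrrrffffffffffff

T ⇒ rTf   [T -> r T f]
rTf ⇒ rrTff   [T -> r T f]
rrTff ⇒ rrrTfff   [T -> r T f]
rrrTfff ⇒ rrrrTffff   [T -> r T f]
rrrrTffff ⇒ rrrrrTfffff   [T -> r T f]
rrrrrTfffff ⇒ rrrrrrTffffff   [T -> r T f]
rrrrrrTffffff ⇒ rrrrrrrTfffffff   [T -> r T f]
rrrrrrrTfffffff ⇒ rrrrrrrrTffffffff   [T -> r T f]
rrrrrrrrTffffffff ⇒ rrrrrrrrrTfffffffff   [T -> r T f]
rrrrrrrrrTfffffffff ⇒ rrrrrrrrrrTffffffffff   [T -> r T f]
rrrrrrrrrrTffffffffff ⇒ rrrrrrrrrrrTfffffffffff   [T -> r T f]
rrrrrrrrrrrTfffffffffff ⇒ rrrrrrrrrrrrffffffffffff   [T -> r f]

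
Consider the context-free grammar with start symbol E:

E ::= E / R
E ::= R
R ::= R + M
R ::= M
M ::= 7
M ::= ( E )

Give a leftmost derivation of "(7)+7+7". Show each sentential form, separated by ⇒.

E ⇒ R   [E ::= R]
R ⇒ R+M   [R ::= R + M]
R+M ⇒ R+M+M   [R ::= R + M]
R+M+M ⇒ M+M+M   [R ::= M]
M+M+M ⇒ (E)+M+M   [M ::= ( E )]
(E)+M+M ⇒ (R)+M+M   [E ::= R]
(R)+M+M ⇒ (M)+M+M   [R ::= M]
(M)+M+M ⇒ (7)+M+M   [M ::= 7]
(7)+M+M ⇒ (7)+7+M   [M ::= 7]
(7)+7+M ⇒ (7)+7+7   [M ::= 7]

E ⇒ R ⇒ R+M ⇒ R+M+M ⇒ M+M+M ⇒ (E)+M+M ⇒ (R)+M+M ⇒ (M)+M+M ⇒ (7)+M+M ⇒ (7)+7+M ⇒ (7)+7+7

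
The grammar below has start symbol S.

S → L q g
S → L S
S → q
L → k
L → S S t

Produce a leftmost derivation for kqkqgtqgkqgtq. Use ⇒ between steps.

S ⇒ LS   [S → L S]
LS ⇒ SStS   [L → S S t]
SStS ⇒ LSStS   [S → L S]
LSStS ⇒ kSStS   [L → k]
kSStS ⇒ kLqgStS   [S → L q g]
kLqgStS ⇒ kSStqgStS   [L → S S t]
kSStqgStS ⇒ kqStqgStS   [S → q]
kqStqgStS ⇒ kqLqgtqgStS   [S → L q g]
kqLqgtqgStS ⇒ kqkqgtqgStS   [L → k]
kqkqgtqgStS ⇒ kqkqgtqgLqgtS   [S → L q g]
kqkqgtqgLqgtS ⇒ kqkqgtqgkqgtS   [L → k]
kqkqgtqgkqgtS ⇒ kqkqgtqgkqgtq   [S → q]

S ⇒ LS ⇒ SStS ⇒ LSStS ⇒ kSStS ⇒ kLqgStS ⇒ kSStqgStS ⇒ kqStqgStS ⇒ kqLqgtqgStS ⇒ kqkqgtqgStS ⇒ kqkqgtqgLqgtS ⇒ kqkqgtqgkqgtS ⇒ kqkqgtqgkqgtq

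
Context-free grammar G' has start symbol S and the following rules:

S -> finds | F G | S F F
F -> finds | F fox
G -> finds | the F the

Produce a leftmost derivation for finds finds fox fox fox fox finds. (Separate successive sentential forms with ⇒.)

S ⇒ S F F ⇒ finds F F ⇒ finds F fox F ⇒ finds F fox fox F ⇒ finds F fox fox fox F ⇒ finds F fox fox fox fox F ⇒ finds finds fox fox fox fox F ⇒ finds finds fox fox fox fox finds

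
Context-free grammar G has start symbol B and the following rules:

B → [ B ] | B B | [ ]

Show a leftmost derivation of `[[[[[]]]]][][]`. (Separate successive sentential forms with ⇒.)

B ⇒ BB   [B → B B]
BB ⇒ BBB   [B → B B]
BBB ⇒ [B]BB   [B → [ B ]]
[B]BB ⇒ [[B]]BB   [B → [ B ]]
[[B]]BB ⇒ [[[B]]]BB   [B → [ B ]]
[[[B]]]BB ⇒ [[[[B]]]]BB   [B → [ B ]]
[[[[B]]]]BB ⇒ [[[[[]]]]]BB   [B → [ ]]
[[[[[]]]]]BB ⇒ [[[[[]]]]][]B   [B → [ ]]
[[[[[]]]]][]B ⇒ [[[[[]]]]][][]   [B → [ ]]

B⇒BB⇒BBB⇒[B]BB⇒[[B]]BB⇒[[[B]]]BB⇒[[[[B]]]]BB⇒[[[[[]]]]]BB⇒[[[[[]]]]][]B⇒[[[[[]]]]][][]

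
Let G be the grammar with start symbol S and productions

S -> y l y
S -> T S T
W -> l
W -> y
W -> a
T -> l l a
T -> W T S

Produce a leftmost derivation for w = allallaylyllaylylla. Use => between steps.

S => TST   [S -> T S T]
TST => WTSST   [T -> W T S]
WTSST => aTSST   [W -> a]
aTSST => allaSST   [T -> l l a]
allaSST => allaTSTST   [S -> T S T]
allaTSTST => allallaSTST   [T -> l l a]
allallaSTST => allallaylyTST   [S -> y l y]
allallaylyTST => allallaylyllaST   [T -> l l a]
allallaylyllaST => allallaylyllaylyT   [S -> y l y]
allallaylyllaylyT => allallaylyllaylylla   [T -> l l a]

S => TST => WTSST => aTSST => allaSST => allaTSTST => allallaSTST => allallaylyTST => allallaylyllaST => allallaylyllaylyT => allallaylyllaylylla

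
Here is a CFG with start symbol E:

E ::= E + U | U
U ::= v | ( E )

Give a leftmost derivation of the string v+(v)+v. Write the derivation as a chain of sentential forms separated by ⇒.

E ⇒ E+U ⇒ E+U+U ⇒ U+U+U ⇒ v+U+U ⇒ v+(E)+U ⇒ v+(U)+U ⇒ v+(v)+U ⇒ v+(v)+v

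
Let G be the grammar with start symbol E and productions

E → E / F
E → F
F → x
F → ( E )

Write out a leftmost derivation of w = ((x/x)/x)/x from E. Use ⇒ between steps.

E ⇒ E/F ⇒ F/F ⇒ (E)/F ⇒ (E/F)/F ⇒ (F/F)/F ⇒ ((E)/F)/F ⇒ ((E/F)/F)/F ⇒ ((F/F)/F)/F ⇒ ((x/F)/F)/F ⇒ ((x/x)/F)/F ⇒ ((x/x)/x)/F ⇒ ((x/x)/x)/x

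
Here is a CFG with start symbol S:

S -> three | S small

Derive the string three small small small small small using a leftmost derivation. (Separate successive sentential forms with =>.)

S => S small => S small small => S small small small => S small small small small => S small small small small small => three small small small small small

S => S small   [S -> S small]
S small => S small small   [S -> S small]
S small small => S small small small   [S -> S small]
S small small small => S small small small small   [S -> S small]
S small small small small => S small small small small small   [S -> S small]
S small small small small small => three small small small small small   [S -> three]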